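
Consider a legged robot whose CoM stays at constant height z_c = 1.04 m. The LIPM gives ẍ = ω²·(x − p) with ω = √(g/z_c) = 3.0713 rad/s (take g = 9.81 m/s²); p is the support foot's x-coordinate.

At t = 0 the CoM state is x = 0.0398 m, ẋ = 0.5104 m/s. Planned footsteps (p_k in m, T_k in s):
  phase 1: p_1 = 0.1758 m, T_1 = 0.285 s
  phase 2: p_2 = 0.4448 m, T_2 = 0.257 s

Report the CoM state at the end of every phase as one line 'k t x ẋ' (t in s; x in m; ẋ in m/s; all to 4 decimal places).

1 0.2850 0.1491 0.3046
2 0.5420 0.1387 -0.3892

phase 1: p=0.1758, T=0.285, ωT=0.875320, cosh=1.408186, sinh=0.991458; start (x,ẋ)=(0.039800, 0.510400) → end (x,ẋ)=(0.149051, 0.304610)
phase 2: p=0.4448, T=0.257, ωT=0.789324, cosh=1.328030, sinh=0.873878; start (x,ẋ)=(0.149051, 0.304610) → end (x,ẋ)=(0.138707, -0.389243)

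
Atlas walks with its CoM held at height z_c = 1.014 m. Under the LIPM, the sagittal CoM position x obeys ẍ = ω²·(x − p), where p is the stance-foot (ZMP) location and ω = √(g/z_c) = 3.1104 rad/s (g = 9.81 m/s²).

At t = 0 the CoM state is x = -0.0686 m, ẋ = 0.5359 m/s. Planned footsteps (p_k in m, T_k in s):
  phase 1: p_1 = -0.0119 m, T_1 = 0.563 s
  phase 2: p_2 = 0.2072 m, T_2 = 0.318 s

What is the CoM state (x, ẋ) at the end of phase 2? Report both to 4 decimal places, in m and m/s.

phase 1: p=-0.0119, T=0.563, ωT=1.751155, cosh=2.967414, sinh=2.793840; start (x,ẋ)=(-0.068600, 0.535900) → end (x,ẋ)=(0.301207, 1.097516)
phase 2: p=0.2072, T=0.318, ωT=0.989107, cosh=1.530371, sinh=1.158462; start (x,ẋ)=(0.301207, 1.097516) → end (x,ẋ)=(0.759833, 2.018339)

x = 0.7598, ẋ = 2.0183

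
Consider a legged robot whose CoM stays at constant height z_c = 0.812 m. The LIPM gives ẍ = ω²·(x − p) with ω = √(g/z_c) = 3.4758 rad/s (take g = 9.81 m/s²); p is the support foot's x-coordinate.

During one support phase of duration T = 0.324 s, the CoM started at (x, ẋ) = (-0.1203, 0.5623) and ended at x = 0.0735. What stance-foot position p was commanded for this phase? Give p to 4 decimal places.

p = -0.0785

ωT = 3.4758·0.324 = 1.126159; cosh(ωT) = 1.704033, sinh(ωT) = 1.379757
x(T) = p + (x₀−p)·cosh(ωT) + (ẋ₀/ω)·sinh(ωT) ⇒ p·(1 − cosh) = x(T) − x₀·cosh − (ẋ₀/ω)·sinh
numerator   = 0.0735 − (-0.1203)·1.704033 − (0.5623/3.4758)·1.379757 = 0.055284
denominator = 1 − 1.704033 = -0.704033
p = 0.055284 / -0.704033 = -0.0785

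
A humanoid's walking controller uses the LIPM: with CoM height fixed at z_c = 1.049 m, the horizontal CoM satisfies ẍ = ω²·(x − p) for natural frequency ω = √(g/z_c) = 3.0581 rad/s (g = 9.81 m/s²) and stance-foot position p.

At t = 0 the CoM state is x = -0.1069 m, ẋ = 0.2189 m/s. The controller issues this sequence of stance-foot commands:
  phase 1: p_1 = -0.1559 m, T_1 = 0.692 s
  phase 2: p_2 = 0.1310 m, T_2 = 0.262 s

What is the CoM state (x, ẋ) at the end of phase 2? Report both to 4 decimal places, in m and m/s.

x = 0.8614, ẋ = 2.6310

phase 1: p=-0.1559, T=0.692, ωT=2.116205, cosh=4.210035, sinh=4.089547; start (x,ẋ)=(-0.106900, 0.218900) → end (x,ẋ)=(0.343123, 1.534383)
phase 2: p=0.1310, T=0.262, ωT=0.801222, cosh=1.338521, sinh=0.889741; start (x,ẋ)=(0.343123, 1.534383) → end (x,ẋ)=(0.861353, 2.630974)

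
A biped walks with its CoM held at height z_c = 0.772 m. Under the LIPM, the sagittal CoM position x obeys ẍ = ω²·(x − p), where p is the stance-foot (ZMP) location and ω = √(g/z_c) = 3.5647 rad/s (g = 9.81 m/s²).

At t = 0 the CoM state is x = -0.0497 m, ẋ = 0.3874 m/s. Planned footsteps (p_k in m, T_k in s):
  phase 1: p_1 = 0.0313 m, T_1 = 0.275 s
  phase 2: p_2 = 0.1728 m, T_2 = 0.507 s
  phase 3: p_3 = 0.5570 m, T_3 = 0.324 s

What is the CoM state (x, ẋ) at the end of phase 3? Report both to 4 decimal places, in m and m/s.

phase 1: p=0.0313, T=0.275, ωT=0.980293, cosh=1.520219, sinh=1.145017; start (x,ẋ)=(-0.049700, 0.387400) → end (x,ẋ)=(0.032599, 0.258320)
phase 2: p=0.1728, T=0.507, ωT=1.807303, cosh=3.129043, sinh=2.964947; start (x,ẋ)=(0.032599, 0.258320) → end (x,ẋ)=(-0.051037, -0.673511)
phase 3: p=0.5570, T=0.324, ωT=1.154963, cosh=1.744487, sinh=1.429418; start (x,ẋ)=(-0.051037, -0.673511) → end (x,ẋ)=(-0.773786, -4.273151)

x = -0.7738, ẋ = -4.2732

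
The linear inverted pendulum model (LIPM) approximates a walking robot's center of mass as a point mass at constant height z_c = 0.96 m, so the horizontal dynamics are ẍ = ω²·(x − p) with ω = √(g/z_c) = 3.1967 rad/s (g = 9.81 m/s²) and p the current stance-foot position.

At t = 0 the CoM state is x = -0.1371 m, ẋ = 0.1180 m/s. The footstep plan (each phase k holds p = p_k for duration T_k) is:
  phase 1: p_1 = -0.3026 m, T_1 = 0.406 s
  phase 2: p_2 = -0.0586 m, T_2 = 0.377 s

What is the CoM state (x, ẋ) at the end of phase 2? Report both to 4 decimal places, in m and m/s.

x = 0.7396, ẋ = 2.7518

phase 1: p=-0.3026, T=0.406, ωT=1.297860, cosh=1.967285, sinh=1.694169; start (x,ẋ)=(-0.137100, 0.118000) → end (x,ẋ)=(0.085523, 1.128446)
phase 2: p=-0.0586, T=0.377, ωT=1.205156, cosh=1.818462, sinh=1.518817; start (x,ẋ)=(0.085523, 1.128446) → end (x,ẋ)=(0.739629, 2.751781)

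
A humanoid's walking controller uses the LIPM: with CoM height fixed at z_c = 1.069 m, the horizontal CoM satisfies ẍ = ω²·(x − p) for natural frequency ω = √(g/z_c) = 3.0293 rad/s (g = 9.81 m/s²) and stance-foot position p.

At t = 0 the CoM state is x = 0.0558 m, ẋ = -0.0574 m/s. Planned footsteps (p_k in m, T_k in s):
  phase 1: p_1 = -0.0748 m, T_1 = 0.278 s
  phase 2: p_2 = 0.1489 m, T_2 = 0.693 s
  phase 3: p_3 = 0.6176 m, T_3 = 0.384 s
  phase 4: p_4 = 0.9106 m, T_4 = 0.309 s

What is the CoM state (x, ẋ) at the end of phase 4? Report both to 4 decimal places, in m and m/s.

phase 1: p=-0.0748, T=0.278, ωT=0.842145, cosh=1.376064, sinh=0.945278; start (x,ẋ)=(0.055800, -0.057400) → end (x,ẋ)=(0.087003, 0.294991)
phase 2: p=0.1489, T=0.693, ωT=2.099305, cosh=4.141519, sinh=4.018977; start (x,ẋ)=(0.087003, 0.294991) → end (x,ẋ)=(0.283916, 0.468129)
phase 3: p=0.6176, T=0.384, ωT=1.163251, cosh=1.756395, sinh=1.443926; start (x,ẋ)=(0.283916, 0.468129) → end (x,ẋ)=(0.254654, -0.637345)
phase 4: p=0.9106, T=0.309, ωT=0.936054, cosh=1.471036, sinh=1.078863; start (x,ẋ)=(0.254654, -0.637345) → end (x,ẋ)=(-0.281306, -3.081321)

x = -0.2813, ẋ = -3.0813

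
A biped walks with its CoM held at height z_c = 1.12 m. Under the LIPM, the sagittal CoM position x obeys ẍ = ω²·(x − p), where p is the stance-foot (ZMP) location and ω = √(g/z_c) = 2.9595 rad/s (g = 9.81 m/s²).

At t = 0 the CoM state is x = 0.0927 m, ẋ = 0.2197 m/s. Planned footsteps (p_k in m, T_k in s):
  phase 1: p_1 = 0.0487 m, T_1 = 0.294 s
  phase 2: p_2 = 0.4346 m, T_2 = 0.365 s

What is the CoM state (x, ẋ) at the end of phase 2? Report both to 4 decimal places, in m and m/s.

x = 0.2143, ẋ = -0.2515

phase 1: p=0.0487, T=0.294, ωT=0.870093, cosh=1.403023, sinh=0.984110; start (x,ẋ)=(0.092700, 0.219700) → end (x,ẋ)=(0.183489, 0.436393)
phase 2: p=0.4346, T=0.365, ωT=1.080217, cosh=1.642421, sinh=1.302899; start (x,ẋ)=(0.183489, 0.436393) → end (x,ẋ)=(0.214289, -0.251526)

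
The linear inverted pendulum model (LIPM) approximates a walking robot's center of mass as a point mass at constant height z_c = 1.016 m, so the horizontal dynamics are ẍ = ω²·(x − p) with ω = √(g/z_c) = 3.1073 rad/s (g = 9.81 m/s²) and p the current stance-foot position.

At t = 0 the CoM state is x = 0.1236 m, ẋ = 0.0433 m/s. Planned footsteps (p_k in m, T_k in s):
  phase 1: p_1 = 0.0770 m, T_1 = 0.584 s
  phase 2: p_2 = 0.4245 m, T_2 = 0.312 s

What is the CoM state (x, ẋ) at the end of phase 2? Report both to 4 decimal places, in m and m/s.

phase 1: p=0.0770, T=0.584, ωT=1.814663, cosh=3.150950, sinh=2.988058; start (x,ẋ)=(0.123600, 0.043300) → end (x,ẋ)=(0.265473, 0.569107)
phase 2: p=0.4245, T=0.312, ωT=0.969478, cosh=1.507924, sinh=1.128643; start (x,ẋ)=(0.265473, 0.569107) → end (x,ẋ)=(0.391412, 0.300457)

x = 0.3914, ẋ = 0.3005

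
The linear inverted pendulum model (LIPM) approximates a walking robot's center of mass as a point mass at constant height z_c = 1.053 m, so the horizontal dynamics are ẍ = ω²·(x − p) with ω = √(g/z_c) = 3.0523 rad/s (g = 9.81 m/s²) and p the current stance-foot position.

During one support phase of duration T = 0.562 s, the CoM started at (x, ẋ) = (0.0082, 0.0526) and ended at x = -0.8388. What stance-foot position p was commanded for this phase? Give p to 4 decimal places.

p = 0.4861

ωT = 3.0523·0.562 = 1.715393; cosh(ωT) = 2.869375, sinh(ωT) = 2.689482
x(T) = p + (x₀−p)·cosh(ωT) + (ẋ₀/ω)·sinh(ωT) ⇒ p·(1 − cosh) = x(T) − x₀·cosh − (ẋ₀/ω)·sinh
numerator   = -0.8388 − (0.0082)·2.869375 − (0.0526/3.0523)·2.689482 = -0.908676
denominator = 1 − 2.869375 = -1.869375
p = -0.908676 / -1.869375 = 0.4861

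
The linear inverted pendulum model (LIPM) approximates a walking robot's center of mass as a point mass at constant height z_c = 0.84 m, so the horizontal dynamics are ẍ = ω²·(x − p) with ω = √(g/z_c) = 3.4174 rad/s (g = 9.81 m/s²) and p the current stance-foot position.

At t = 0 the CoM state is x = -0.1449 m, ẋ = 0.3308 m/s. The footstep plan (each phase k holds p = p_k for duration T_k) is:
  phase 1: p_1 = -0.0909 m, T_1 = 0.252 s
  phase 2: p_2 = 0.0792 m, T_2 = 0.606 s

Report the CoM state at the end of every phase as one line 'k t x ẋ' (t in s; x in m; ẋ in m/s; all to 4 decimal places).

phase 1: p=-0.0909, T=0.252, ωT=0.861185, cosh=1.394312, sinh=0.971651; start (x,ẋ)=(-0.144900, 0.330800) → end (x,ẋ)=(-0.072138, 0.281930)
phase 2: p=0.0792, T=0.606, ωT=2.070944, cosh=4.029189, sinh=3.903122; start (x,ẋ)=(-0.072138, 0.281930) → end (x,ẋ)=(-0.208569, -0.882680)

1 0.2520 -0.0721 0.2819
2 0.8580 -0.2086 -0.8827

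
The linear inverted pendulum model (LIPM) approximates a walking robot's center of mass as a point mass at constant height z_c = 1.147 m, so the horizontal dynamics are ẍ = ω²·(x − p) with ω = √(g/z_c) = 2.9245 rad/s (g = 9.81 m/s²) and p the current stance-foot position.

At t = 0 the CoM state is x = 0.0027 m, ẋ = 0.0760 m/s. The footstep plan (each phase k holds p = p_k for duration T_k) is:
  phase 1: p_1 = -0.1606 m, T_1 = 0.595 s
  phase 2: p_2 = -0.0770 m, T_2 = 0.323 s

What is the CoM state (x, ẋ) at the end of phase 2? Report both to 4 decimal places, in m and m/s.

phase 1: p=-0.1606, T=0.595, ωT=1.740077, cosh=2.936646, sinh=2.761139; start (x,ẋ)=(0.002700, 0.076000) → end (x,ẋ)=(0.390709, 1.541825)
phase 2: p=-0.0770, T=0.323, ωT=0.944614, cosh=1.480325, sinh=1.091495; start (x,ẋ)=(0.390709, 1.541825) → end (x,ẋ)=(1.190808, 3.775363)

x = 1.1908, ẋ = 3.7754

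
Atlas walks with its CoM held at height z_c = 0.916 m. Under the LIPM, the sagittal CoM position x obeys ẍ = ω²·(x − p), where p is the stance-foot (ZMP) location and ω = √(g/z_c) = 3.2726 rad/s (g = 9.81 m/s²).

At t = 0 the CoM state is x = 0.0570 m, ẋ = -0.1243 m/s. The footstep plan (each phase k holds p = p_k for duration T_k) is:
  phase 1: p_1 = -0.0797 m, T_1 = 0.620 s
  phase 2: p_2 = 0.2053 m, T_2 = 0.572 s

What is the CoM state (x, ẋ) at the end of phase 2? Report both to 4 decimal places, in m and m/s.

x = 1.6995, ẋ = 5.0219

phase 1: p=-0.0797, T=0.620, ωT=2.029012, cosh=3.869016, sinh=3.737551; start (x,ẋ)=(0.057000, -0.124300) → end (x,ẋ)=(0.307235, 1.191129)
phase 2: p=0.2053, T=0.572, ωT=1.871927, cosh=3.327320, sinh=3.173493; start (x,ẋ)=(0.307235, 1.191129) → end (x,ẋ)=(1.699526, 5.021917)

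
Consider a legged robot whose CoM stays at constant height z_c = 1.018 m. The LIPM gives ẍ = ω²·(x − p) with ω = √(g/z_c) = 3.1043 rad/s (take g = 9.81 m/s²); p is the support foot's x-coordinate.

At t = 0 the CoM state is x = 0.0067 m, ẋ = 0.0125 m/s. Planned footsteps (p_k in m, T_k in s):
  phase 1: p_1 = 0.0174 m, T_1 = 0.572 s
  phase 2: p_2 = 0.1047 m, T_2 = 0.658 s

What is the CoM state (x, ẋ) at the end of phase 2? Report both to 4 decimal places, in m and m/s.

x = -0.3896, ẋ = -1.4983

phase 1: p=0.0174, T=0.572, ωT=1.775660, cosh=3.036773, sinh=2.867401; start (x,ẋ)=(0.006700, 0.012500) → end (x,ẋ)=(-0.003547, -0.057284)
phase 2: p=0.1047, T=0.658, ωT=2.042629, cosh=3.920272, sinh=3.790585; start (x,ẋ)=(-0.003547, -0.057284) → end (x,ẋ)=(-0.389607, -1.498328)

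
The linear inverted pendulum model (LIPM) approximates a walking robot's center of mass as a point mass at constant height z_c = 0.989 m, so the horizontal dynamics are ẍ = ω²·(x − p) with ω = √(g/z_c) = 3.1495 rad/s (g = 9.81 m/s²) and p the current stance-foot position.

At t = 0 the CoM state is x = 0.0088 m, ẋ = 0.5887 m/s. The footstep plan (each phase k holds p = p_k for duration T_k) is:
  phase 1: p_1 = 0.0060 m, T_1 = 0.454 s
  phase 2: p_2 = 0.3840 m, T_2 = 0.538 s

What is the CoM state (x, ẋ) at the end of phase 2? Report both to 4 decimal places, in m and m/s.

x = 1.4739, ẋ = 3.6768

phase 1: p=0.0060, T=0.454, ωT=1.429873, cosh=2.208754, sinh=1.969415; start (x,ẋ)=(0.008800, 0.588700) → end (x,ẋ)=(0.380305, 1.317661)
phase 2: p=0.3840, T=0.538, ωT=1.694431, cosh=2.813626, sinh=2.629922; start (x,ẋ)=(0.380305, 1.317661) → end (x,ẋ)=(1.473887, 3.676796)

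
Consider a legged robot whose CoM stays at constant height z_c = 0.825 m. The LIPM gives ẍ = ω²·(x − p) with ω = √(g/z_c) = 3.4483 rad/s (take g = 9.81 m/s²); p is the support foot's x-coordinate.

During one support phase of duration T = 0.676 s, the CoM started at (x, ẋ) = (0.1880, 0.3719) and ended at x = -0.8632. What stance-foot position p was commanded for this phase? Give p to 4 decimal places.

p = 0.5698

ωT = 3.4483·0.676 = 2.331051; cosh(ωT) = 5.192970, sinh(ωT) = 5.095777
x(T) = p + (x₀−p)·cosh(ωT) + (ẋ₀/ω)·sinh(ωT) ⇒ p·(1 − cosh) = x(T) − x₀·cosh − (ẋ₀/ω)·sinh
numerator   = -0.8632 − (0.1880)·5.192970 − (0.3719/3.4483)·5.095777 = -2.389059
denominator = 1 − 5.192970 = -4.192970
p = -2.389059 / -4.192970 = 0.5698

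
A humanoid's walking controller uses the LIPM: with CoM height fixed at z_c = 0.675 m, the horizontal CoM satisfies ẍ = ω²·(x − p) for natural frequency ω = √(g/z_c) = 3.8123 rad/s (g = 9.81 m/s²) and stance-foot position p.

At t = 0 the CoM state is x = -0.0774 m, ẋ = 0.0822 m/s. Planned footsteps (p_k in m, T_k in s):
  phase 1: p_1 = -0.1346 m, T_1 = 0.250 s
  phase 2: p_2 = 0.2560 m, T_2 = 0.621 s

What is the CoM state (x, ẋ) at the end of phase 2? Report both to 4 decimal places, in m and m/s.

phase 1: p=-0.1346, T=0.250, ωT=0.953075, cosh=1.489613, sinh=1.104060; start (x,ẋ)=(-0.077400, 0.082200) → end (x,ẋ)=(-0.025589, 0.363201)
phase 2: p=0.2560, T=0.621, ωT=2.367438, cosh=5.381872, sinh=5.288152; start (x,ẋ)=(-0.025589, 0.363201) → end (x,ẋ)=(-0.755667, -3.722129)

x = -0.7557, ẋ = -3.7221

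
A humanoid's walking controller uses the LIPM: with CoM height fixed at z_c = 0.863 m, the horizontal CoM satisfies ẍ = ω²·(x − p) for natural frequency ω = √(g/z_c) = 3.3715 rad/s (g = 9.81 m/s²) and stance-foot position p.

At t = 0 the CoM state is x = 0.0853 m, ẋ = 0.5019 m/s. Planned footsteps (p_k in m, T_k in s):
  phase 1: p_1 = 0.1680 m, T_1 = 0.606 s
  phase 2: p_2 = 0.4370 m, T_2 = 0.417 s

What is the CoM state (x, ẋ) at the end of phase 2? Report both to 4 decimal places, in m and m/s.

x = 0.8928, ẋ = 1.7839

phase 1: p=0.1680, T=0.606, ωT=2.043129, cosh=3.922167, sinh=3.792544; start (x,ẋ)=(0.085300, 0.501900) → end (x,ẋ)=(0.408216, 0.911087)
phase 2: p=0.4370, T=0.417, ωT=1.405916, cosh=2.162201, sinh=1.917059; start (x,ẋ)=(0.408216, 0.911087) → end (x,ẋ)=(0.892813, 1.783910)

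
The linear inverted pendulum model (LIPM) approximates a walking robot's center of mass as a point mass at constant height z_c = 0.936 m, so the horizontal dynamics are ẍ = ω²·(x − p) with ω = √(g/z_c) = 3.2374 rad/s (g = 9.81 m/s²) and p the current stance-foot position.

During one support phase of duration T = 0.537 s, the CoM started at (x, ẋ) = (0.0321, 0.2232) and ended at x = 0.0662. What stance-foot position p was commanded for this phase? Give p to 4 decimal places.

p = 0.1128

ωT = 3.2374·0.537 = 1.738484; cosh(ωT) = 2.932249, sinh(ωT) = 2.756462
x(T) = p + (x₀−p)·cosh(ωT) + (ẋ₀/ω)·sinh(ωT) ⇒ p·(1 − cosh) = x(T) − x₀·cosh − (ẋ₀/ω)·sinh
numerator   = 0.0662 − (0.0321)·2.932249 − (0.2232/3.2374)·2.756462 = -0.217967
denominator = 1 − 2.932249 = -1.932249
p = -0.217967 / -1.932249 = 0.1128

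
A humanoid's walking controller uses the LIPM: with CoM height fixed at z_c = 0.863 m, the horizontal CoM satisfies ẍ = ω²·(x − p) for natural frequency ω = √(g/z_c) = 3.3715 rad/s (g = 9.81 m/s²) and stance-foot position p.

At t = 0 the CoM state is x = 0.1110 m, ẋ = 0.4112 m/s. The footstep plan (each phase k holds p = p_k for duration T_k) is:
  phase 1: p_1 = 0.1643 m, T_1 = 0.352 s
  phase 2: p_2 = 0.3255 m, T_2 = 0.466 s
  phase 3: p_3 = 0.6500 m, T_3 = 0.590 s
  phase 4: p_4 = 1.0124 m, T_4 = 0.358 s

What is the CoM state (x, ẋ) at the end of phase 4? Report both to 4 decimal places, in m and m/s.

phase 1: p=0.1643, T=0.352, ωT=1.186768, cosh=1.790840, sinh=1.485634; start (x,ẋ)=(0.111000, 0.411200) → end (x,ẋ)=(0.250041, 0.469424)
phase 2: p=0.3255, T=0.466, ωT=1.571119, cosh=2.509921, sinh=2.302109; start (x,ẋ)=(0.250041, 0.469424) → end (x,ẋ)=(0.456634, 0.592540)
phase 3: p=0.6500, T=0.590, ωT=1.989185, cosh=3.723190, sinh=3.586384; start (x,ẋ)=(0.456634, 0.592540) → end (x,ẋ)=(0.560367, -0.131944)
phase 4: p=1.0124, T=0.358, ωT=1.206997, cosh=1.821262, sinh=1.522168; start (x,ẋ)=(0.560367, -0.131944) → end (x,ẋ)=(0.129560, -2.560131)

x = 0.1296, ẋ = -2.5601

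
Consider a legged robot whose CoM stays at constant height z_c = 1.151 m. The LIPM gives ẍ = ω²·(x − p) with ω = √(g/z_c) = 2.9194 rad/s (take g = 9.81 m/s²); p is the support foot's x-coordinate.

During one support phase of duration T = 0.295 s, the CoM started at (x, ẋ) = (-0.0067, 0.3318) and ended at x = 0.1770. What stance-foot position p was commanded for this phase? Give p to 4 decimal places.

ωT = 2.9194·0.295 = 0.861223; cosh(ωT) = 1.394349, sinh(ωT) = 0.971704
x(T) = p + (x₀−p)·cosh(ωT) + (ẋ₀/ω)·sinh(ωT) ⇒ p·(1 − cosh) = x(T) − x₀·cosh − (ẋ₀/ω)·sinh
numerator   = 0.1770 − (-0.0067)·1.394349 − (0.3318/2.9194)·0.971704 = 0.075905
denominator = 1 − 1.394349 = -0.394349
p = 0.075905 / -0.394349 = -0.1925

p = -0.1925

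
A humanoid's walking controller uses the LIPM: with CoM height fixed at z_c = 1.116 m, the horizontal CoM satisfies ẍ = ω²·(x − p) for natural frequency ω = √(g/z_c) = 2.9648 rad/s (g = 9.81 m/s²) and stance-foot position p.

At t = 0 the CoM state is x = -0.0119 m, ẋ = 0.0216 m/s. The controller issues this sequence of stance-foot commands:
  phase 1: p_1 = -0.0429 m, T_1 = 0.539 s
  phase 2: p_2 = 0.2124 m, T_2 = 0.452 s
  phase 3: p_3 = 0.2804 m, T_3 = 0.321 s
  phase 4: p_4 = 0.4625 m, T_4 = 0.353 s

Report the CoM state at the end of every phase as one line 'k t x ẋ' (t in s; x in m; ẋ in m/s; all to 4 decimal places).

phase 1: p=-0.0429, T=0.539, ωT=1.598027, cosh=2.572783, sinh=2.370488; start (x,ẋ)=(-0.011900, 0.021600) → end (x,ẋ)=(0.054126, 0.273441)
phase 2: p=0.2124, T=0.452, ωT=1.340090, cosh=2.040604, sinh=1.778782; start (x,ẋ)=(0.054126, 0.273441) → end (x,ẋ)=(0.053482, -0.276708)
phase 3: p=0.2804, T=0.321, ωT=0.951701, cosh=1.488097, sinh=1.102014; start (x,ẋ)=(0.053482, -0.276708) → end (x,ẋ)=(-0.160129, -1.153167)
phase 4: p=0.4625, T=0.353, ωT=1.046574, cosh=1.599509, sinh=1.248370; start (x,ẋ)=(-0.160129, -1.153167) → end (x,ẋ)=(-1.018957, -4.148954)

1 0.5390 0.0541 0.2734
2 0.9910 0.0535 -0.2767
3 1.3120 -0.1601 -1.1532
4 1.6650 -1.0190 -4.1490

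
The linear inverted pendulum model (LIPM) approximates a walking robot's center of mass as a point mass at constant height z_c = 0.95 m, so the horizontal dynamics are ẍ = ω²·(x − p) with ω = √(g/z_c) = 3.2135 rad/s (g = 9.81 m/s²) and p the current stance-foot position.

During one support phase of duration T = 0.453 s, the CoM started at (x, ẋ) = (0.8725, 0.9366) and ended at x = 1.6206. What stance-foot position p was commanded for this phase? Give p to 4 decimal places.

ωT = 3.2135·0.453 = 1.455715; cosh(ωT) = 2.260392, sinh(ωT) = 2.027158
x(T) = p + (x₀−p)·cosh(ωT) + (ẋ₀/ω)·sinh(ωT) ⇒ p·(1 − cosh) = x(T) − x₀·cosh − (ẋ₀/ω)·sinh
numerator   = 1.6206 − (0.8725)·2.260392 − (0.9366/3.2135)·2.027158 = -0.942423
denominator = 1 − 2.260392 = -1.260392
p = -0.942423 / -1.260392 = 0.7477

p = 0.7477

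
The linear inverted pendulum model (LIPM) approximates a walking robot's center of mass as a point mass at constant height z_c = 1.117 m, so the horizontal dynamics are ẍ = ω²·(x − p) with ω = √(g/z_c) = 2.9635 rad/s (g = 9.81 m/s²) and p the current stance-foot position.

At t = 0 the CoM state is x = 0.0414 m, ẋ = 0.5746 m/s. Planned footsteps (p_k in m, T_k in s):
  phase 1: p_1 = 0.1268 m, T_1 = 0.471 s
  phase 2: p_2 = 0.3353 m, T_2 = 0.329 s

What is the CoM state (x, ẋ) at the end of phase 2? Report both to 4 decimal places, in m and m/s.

x = 0.5873, ẋ = 1.0572

phase 1: p=0.1268, T=0.471, ωT=1.395808, cosh=2.142935, sinh=1.895303; start (x,ẋ)=(0.041400, 0.574600) → end (x,ẋ)=(0.311278, 0.751662)
phase 2: p=0.3353, T=0.329, ωT=0.974992, cosh=1.514170, sinh=1.136975; start (x,ẋ)=(0.311278, 0.751662) → end (x,ẋ)=(0.587309, 1.057204)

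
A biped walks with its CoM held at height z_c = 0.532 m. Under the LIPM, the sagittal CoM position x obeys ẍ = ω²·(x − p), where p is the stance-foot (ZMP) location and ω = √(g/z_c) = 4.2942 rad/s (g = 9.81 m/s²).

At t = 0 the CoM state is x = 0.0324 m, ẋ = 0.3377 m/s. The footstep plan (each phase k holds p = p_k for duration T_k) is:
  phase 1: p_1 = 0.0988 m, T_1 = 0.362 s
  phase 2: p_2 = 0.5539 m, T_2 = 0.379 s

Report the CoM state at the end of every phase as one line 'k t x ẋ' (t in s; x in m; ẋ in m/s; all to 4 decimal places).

phase 1: p=0.0988, T=0.362, ωT=1.554500, cosh=2.472008, sinh=2.260713; start (x,ẋ)=(0.032400, 0.337700) → end (x,ẋ)=(0.112443, 0.190189)
phase 2: p=0.5539, T=0.379, ωT=1.627502, cosh=2.643780, sinh=2.447360; start (x,ẋ)=(0.112443, 0.190189) → end (x,ẋ)=(-0.504821, -4.136651)

1 0.3620 0.1124 0.1902
2 0.7410 -0.5048 -4.1367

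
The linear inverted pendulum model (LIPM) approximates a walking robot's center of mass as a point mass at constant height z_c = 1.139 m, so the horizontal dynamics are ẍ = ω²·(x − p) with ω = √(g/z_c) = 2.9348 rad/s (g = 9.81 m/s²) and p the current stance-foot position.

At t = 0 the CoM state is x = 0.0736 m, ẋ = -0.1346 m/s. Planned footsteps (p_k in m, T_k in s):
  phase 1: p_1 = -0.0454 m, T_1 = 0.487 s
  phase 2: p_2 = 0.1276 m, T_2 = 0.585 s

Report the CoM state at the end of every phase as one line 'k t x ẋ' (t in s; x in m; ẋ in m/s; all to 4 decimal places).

phase 1: p=-0.0454, T=0.487, ωT=1.429248, cosh=2.207523, sinh=1.968034; start (x,ẋ)=(0.073600, -0.134600) → end (x,ẋ)=(0.127034, 0.390186)
phase 2: p=0.1276, T=0.585, ωT=1.716858, cosh=2.873320, sinh=2.693690; start (x,ẋ)=(0.127034, 0.390186) → end (x,ẋ)=(0.484105, 1.116658)

1 0.4870 0.1270 0.3902
2 1.0720 0.4841 1.1167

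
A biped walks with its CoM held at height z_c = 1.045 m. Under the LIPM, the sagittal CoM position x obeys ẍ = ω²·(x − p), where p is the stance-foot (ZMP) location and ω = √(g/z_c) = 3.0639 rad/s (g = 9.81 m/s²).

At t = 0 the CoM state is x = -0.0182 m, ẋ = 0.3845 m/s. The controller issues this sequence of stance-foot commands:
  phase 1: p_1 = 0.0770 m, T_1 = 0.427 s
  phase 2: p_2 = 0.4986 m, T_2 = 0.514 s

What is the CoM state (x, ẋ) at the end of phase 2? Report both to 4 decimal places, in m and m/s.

phase 1: p=0.0770, T=0.427, ωT=1.308285, cosh=1.985054, sinh=1.714771; start (x,ẋ)=(-0.018200, 0.384500) → end (x,ẋ)=(0.103216, 0.263083)
phase 2: p=0.4986, T=0.514, ωT=1.574845, cosh=2.518515, sinh=2.311476; start (x,ẋ)=(0.103216, 0.263083) → end (x,ẋ)=(-0.298705, -2.137584)

x = -0.2987, ẋ = -2.1376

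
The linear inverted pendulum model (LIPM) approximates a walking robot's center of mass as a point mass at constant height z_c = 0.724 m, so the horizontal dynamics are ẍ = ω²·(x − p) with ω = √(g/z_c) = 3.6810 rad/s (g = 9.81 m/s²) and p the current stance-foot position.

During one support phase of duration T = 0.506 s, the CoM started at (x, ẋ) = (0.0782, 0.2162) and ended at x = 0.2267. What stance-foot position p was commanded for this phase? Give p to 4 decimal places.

ωT = 3.6810·0.506 = 1.862586; cosh(ωT) = 3.297820, sinh(ωT) = 3.142550
x(T) = p + (x₀−p)·cosh(ωT) + (ẋ₀/ω)·sinh(ωT) ⇒ p·(1 − cosh) = x(T) − x₀·cosh − (ẋ₀/ω)·sinh
numerator   = 0.2267 − (0.0782)·3.297820 − (0.2162/3.6810)·3.142550 = -0.215764
denominator = 1 − 3.297820 = -2.297820
p = -0.215764 / -2.297820 = 0.0939

p = 0.0939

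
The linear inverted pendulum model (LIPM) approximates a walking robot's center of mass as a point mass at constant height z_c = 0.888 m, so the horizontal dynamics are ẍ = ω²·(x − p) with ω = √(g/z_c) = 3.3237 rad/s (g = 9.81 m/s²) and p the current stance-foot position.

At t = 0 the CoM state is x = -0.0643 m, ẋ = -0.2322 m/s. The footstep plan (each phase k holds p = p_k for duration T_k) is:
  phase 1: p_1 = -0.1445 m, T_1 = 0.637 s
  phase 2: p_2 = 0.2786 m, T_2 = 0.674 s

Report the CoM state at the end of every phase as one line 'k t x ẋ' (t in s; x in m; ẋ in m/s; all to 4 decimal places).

1 0.6370 -0.0925 0.1127
2 1.3110 -1.3270 -5.1933

phase 1: p=-0.1445, T=0.637, ωT=2.117197, cosh=4.214093, sinh=4.093724; start (x,ẋ)=(-0.064300, -0.232200) → end (x,ẋ)=(-0.092525, 0.112714)
phase 2: p=0.2786, T=0.674, ωT=2.240174, cosh=4.750702, sinh=4.644262; start (x,ẋ)=(-0.092525, 0.112714) → end (x,ẋ)=(-1.327008, -5.193267)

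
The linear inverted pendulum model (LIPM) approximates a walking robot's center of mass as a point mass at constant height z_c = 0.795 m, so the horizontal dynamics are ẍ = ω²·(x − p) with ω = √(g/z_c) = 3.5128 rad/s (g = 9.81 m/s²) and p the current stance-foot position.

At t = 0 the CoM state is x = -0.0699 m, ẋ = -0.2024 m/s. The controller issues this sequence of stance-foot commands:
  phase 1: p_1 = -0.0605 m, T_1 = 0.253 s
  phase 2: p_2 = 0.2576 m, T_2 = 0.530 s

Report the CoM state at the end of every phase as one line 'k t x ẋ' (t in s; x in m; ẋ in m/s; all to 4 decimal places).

phase 1: p=-0.0605, T=0.253, ωT=0.888738, cosh=1.421617, sinh=1.010443; start (x,ẋ)=(-0.069900, -0.202400) → end (x,ẋ)=(-0.132083, -0.321100)
phase 2: p=0.2576, T=0.530, ωT=1.861784, cosh=3.295301, sinh=3.139906; start (x,ẋ)=(-0.132083, -0.321100) → end (x,ẋ)=(-1.313537, -5.356269)

1 0.2530 -0.1321 -0.3211
2 0.7830 -1.3135 -5.3563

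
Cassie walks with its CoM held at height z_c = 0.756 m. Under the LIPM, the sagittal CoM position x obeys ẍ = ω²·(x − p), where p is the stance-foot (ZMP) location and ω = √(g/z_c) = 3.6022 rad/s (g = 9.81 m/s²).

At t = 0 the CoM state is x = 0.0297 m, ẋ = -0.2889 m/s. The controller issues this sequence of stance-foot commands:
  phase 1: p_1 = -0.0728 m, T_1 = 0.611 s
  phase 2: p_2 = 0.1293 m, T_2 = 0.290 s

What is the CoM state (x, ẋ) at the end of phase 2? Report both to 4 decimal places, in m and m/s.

phase 1: p=-0.0728, T=0.611, ωT=2.200944, cosh=4.572119, sinh=4.461420; start (x,ẋ)=(0.029700, -0.288900) → end (x,ẋ)=(0.038032, 0.326385)
phase 2: p=0.1293, T=0.290, ωT=1.044638, cosh=1.597094, sinh=1.245275; start (x,ẋ)=(0.038032, 0.326385) → end (x,ẋ)=(0.096367, 0.111863)

x = 0.0964, ẋ = 0.1119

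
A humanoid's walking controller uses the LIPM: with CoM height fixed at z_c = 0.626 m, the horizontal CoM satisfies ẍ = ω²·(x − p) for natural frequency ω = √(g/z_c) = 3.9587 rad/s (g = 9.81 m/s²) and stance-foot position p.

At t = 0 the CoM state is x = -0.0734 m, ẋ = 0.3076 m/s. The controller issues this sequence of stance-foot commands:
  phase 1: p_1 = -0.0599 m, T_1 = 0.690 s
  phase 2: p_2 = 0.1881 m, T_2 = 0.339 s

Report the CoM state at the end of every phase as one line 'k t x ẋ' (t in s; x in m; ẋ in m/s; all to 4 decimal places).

1 0.6900 0.4301 1.9632
2 1.0290 1.5668 5.7204

phase 1: p=-0.0599, T=0.690, ωT=2.731503, cosh=7.710536, sinh=7.645414; start (x,ẋ)=(-0.073400, 0.307600) → end (x,ẋ)=(0.430074, 1.963171)
phase 2: p=0.1881, T=0.339, ωT=1.341999, cosh=2.044005, sinh=1.782682; start (x,ẋ)=(0.430074, 1.963171) → end (x,ẋ)=(1.566751, 5.720365)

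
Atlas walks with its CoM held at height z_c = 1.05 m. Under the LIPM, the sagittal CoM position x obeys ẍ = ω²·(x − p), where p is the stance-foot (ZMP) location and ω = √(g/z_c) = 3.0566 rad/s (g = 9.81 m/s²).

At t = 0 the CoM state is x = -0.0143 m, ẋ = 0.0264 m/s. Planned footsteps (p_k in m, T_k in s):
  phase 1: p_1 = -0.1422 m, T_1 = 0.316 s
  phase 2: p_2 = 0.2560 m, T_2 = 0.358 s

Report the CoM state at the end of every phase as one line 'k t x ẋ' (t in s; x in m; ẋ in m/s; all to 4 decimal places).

1 0.3160 0.0598 0.4788
2 0.6740 0.1379 0.0002

phase 1: p=-0.1422, T=0.316, ωT=0.965886, cosh=1.503880, sinh=1.123234; start (x,ẋ)=(-0.014300, 0.026400) → end (x,ẋ)=(0.059848, 0.478818)
phase 2: p=0.2560, T=0.358, ωT=1.094263, cosh=1.660883, sinh=1.326097; start (x,ẋ)=(0.059848, 0.478818) → end (x,ẋ)=(0.137948, 0.000188)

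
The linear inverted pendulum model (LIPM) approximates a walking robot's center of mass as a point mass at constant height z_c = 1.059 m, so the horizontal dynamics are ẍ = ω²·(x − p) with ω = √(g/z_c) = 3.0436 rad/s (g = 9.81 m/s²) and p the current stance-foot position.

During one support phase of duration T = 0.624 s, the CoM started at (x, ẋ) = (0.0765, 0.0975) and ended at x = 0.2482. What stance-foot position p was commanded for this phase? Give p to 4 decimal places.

ωT = 3.0436·0.624 = 1.899206; cosh(ωT) = 3.415139, sinh(ωT) = 3.265452
x(T) = p + (x₀−p)·cosh(ωT) + (ẋ₀/ω)·sinh(ωT) ⇒ p·(1 − cosh) = x(T) − x₀·cosh − (ẋ₀/ω)·sinh
numerator   = 0.2482 − (0.0765)·3.415139 − (0.0975/3.0436)·3.265452 = -0.117665
denominator = 1 − 3.415139 = -2.415139
p = -0.117665 / -2.415139 = 0.0487

p = 0.0487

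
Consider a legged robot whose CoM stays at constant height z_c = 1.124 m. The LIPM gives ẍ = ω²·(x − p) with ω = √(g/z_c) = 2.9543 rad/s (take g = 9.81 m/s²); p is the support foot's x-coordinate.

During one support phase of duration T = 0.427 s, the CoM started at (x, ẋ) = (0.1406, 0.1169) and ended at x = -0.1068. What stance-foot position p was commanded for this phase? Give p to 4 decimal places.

ωT = 2.9543·0.427 = 1.261486; cosh(ωT) = 1.906949, sinh(ωT) = 1.623716
x(T) = p + (x₀−p)·cosh(ωT) + (ẋ₀/ω)·sinh(ωT) ⇒ p·(1 − cosh) = x(T) − x₀·cosh − (ẋ₀/ω)·sinh
numerator   = -0.1068 − (0.1406)·1.906949 − (0.1169/2.9543)·1.623716 = -0.439167
denominator = 1 − 1.906949 = -0.906949
p = -0.439167 / -0.906949 = 0.4842

p = 0.4842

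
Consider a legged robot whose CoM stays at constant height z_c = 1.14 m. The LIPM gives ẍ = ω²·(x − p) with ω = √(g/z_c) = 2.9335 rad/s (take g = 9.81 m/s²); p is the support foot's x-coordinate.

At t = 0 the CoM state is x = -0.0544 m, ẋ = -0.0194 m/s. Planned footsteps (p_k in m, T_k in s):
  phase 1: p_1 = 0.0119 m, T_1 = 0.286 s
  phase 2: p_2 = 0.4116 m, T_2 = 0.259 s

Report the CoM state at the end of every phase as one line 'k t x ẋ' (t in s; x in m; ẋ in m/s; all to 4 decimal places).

1 0.2860 -0.0854 -0.2096
2 0.5450 -0.2955 -1.4904

phase 1: p=0.0119, T=0.286, ωT=0.838981, cosh=1.373079, sinh=0.940929; start (x,ẋ)=(-0.054400, -0.019400) → end (x,ẋ)=(-0.085358, -0.209640)
phase 2: p=0.4116, T=0.259, ωT=0.759777, cosh=1.302785, sinh=0.835014; start (x,ẋ)=(-0.085358, -0.209640) → end (x,ẋ)=(-0.295502, -1.490420)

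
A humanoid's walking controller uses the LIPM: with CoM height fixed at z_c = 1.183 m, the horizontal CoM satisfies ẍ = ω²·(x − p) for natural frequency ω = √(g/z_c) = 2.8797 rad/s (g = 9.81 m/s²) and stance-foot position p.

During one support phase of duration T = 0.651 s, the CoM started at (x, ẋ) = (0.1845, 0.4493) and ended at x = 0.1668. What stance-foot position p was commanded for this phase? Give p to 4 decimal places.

p = 0.4046

ωT = 2.8797·0.651 = 1.874685; cosh(ωT) = 3.336083, sinh(ωT) = 3.182680
x(T) = p + (x₀−p)·cosh(ωT) + (ẋ₀/ω)·sinh(ωT) ⇒ p·(1 − cosh) = x(T) − x₀·cosh − (ẋ₀/ω)·sinh
numerator   = 0.1668 − (0.1845)·3.336083 − (0.4493/2.8797)·3.182680 = -0.945279
denominator = 1 − 3.336083 = -2.336083
p = -0.945279 / -2.336083 = 0.4046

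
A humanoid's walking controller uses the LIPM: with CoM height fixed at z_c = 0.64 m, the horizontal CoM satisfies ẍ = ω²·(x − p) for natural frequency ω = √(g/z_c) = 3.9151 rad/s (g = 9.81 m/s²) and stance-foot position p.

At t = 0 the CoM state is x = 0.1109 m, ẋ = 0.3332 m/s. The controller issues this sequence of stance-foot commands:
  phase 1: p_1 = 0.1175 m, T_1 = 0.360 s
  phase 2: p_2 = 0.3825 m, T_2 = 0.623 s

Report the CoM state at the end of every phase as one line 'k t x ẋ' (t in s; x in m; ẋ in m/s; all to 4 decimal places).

1 0.3600 0.2670 0.6730
2 0.9830 0.6931 1.3141

phase 1: p=0.1175, T=0.360, ωT=1.409436, cosh=2.168963, sinh=1.924682; start (x,ẋ)=(0.110900, 0.333200) → end (x,ẋ)=(0.266988, 0.672965)
phase 2: p=0.3825, T=0.623, ωT=2.439107, cosh=5.775021, sinh=5.687782; start (x,ẋ)=(0.266988, 0.672965) → end (x,ẋ)=(0.693085, 1.314132)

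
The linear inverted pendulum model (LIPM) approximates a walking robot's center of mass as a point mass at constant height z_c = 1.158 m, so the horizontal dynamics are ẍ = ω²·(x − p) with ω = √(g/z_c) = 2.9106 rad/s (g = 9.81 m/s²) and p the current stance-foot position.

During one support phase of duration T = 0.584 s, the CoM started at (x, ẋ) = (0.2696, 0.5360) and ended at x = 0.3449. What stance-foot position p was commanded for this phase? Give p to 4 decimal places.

p = 0.4949

ωT = 2.9106·0.584 = 1.699790; cosh(ωT) = 2.827761, sinh(ωT) = 2.645039
x(T) = p + (x₀−p)·cosh(ωT) + (ẋ₀/ω)·sinh(ωT) ⇒ p·(1 − cosh) = x(T) − x₀·cosh − (ẋ₀/ω)·sinh
numerator   = 0.3449 − (0.2696)·2.827761 − (0.5360/2.9106)·2.645039 = -0.904560
denominator = 1 − 2.827761 = -1.827761
p = -0.904560 / -1.827761 = 0.4949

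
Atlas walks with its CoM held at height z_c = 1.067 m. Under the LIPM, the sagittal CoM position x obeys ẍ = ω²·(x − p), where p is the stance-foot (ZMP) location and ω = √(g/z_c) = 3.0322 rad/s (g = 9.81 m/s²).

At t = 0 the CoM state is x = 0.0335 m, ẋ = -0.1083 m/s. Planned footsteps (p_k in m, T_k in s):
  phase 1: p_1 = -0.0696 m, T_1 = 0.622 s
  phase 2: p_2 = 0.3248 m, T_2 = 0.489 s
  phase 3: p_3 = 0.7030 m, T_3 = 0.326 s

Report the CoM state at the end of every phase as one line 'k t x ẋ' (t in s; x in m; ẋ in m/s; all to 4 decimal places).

phase 1: p=-0.0696, T=0.622, ωT=1.886028, cosh=3.372402, sinh=3.220729; start (x,ẋ)=(0.033500, -0.108300) → end (x,ẋ)=(0.163061, 0.641633)
phase 2: p=0.3248, T=0.489, ωT=1.482746, cosh=2.316019, sinh=2.089005; start (x,ẋ)=(0.163061, 0.641633) → end (x,ẋ)=(0.392256, 0.461533)
phase 3: p=0.7030, T=0.326, ωT=0.988497, cosh=1.529664, sinh=1.157529; start (x,ẋ)=(0.392256, 0.461533) → end (x,ẋ)=(0.403854, -0.384676)

1 0.6220 0.1631 0.6416
2 1.1110 0.3923 0.4615
3 1.4370 0.4039 -0.3847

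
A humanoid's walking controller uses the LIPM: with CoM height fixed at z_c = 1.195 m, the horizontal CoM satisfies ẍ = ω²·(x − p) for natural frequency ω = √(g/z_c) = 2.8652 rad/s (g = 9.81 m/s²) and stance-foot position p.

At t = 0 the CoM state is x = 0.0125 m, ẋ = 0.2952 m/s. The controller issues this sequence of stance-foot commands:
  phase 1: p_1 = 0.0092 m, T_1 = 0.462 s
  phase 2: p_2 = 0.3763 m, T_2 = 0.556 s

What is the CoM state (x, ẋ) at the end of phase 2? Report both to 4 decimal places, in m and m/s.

x = 0.4160, ẋ = 0.3431

phase 1: p=0.0092, T=0.462, ωT=1.323722, cosh=2.011762, sinh=1.745620; start (x,ẋ)=(0.012500, 0.295200) → end (x,ẋ)=(0.195689, 0.610377)
phase 2: p=0.3763, T=0.556, ωT=1.593051, cosh=2.561019, sinh=2.357715; start (x,ẋ)=(0.195689, 0.610377) → end (x,ẋ)=(0.416019, 0.343103)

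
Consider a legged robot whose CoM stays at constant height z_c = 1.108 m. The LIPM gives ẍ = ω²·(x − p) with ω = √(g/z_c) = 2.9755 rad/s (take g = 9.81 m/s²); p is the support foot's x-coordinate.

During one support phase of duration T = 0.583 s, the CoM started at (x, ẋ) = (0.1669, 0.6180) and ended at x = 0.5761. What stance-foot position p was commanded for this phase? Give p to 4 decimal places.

ωT = 2.9755·0.583 = 1.734716; cosh(ωT) = 2.921886, sinh(ωT) = 2.745435
x(T) = p + (x₀−p)·cosh(ωT) + (ẋ₀/ω)·sinh(ωT) ⇒ p·(1 − cosh) = x(T) − x₀·cosh − (ẋ₀/ω)·sinh
numerator   = 0.5761 − (0.1669)·2.921886 − (0.6180/2.9755)·2.745435 = -0.481779
denominator = 1 − 2.921886 = -1.921886
p = -0.481779 / -1.921886 = 0.2507

p = 0.2507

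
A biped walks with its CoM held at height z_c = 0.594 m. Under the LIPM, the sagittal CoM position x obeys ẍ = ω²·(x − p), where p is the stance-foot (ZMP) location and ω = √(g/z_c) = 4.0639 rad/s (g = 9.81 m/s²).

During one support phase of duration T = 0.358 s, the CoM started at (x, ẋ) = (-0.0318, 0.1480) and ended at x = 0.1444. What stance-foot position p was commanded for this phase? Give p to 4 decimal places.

p = -0.1132

ωT = 4.0639·0.358 = 1.454876; cosh(ωT) = 2.258691, sinh(ωT) = 2.025262
x(T) = p + (x₀−p)·cosh(ωT) + (ẋ₀/ω)·sinh(ωT) ⇒ p·(1 − cosh) = x(T) − x₀·cosh − (ẋ₀/ω)·sinh
numerator   = 0.1444 − (-0.0318)·2.258691 − (0.1480/4.0639)·2.025262 = 0.142470
denominator = 1 − 2.258691 = -1.258691
p = 0.142470 / -1.258691 = -0.1132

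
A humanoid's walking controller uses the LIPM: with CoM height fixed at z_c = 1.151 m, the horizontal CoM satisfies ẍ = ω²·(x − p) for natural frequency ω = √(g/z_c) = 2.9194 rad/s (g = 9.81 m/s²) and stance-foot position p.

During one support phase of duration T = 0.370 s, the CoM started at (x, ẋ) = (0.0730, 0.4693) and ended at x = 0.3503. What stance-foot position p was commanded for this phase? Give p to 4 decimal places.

p = -0.0327

ωT = 2.9194·0.370 = 1.080178; cosh(ωT) = 1.642369, sinh(ωT) = 1.302834
x(T) = p + (x₀−p)·cosh(ωT) + (ẋ₀/ω)·sinh(ωT) ⇒ p·(1 − cosh) = x(T) − x₀·cosh − (ẋ₀/ω)·sinh
numerator   = 0.3503 − (0.0730)·1.642369 − (0.4693/2.9194)·1.302834 = 0.020974
denominator = 1 − 1.642369 = -0.642369
p = 0.020974 / -0.642369 = -0.0327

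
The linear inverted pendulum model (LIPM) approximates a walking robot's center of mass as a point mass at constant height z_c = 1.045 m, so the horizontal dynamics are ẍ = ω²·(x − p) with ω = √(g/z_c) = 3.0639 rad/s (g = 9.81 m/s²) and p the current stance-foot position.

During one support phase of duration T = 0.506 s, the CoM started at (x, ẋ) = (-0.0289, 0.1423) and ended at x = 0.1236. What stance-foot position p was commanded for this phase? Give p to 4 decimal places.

p = -0.0617

ωT = 3.0639·0.506 = 1.550333; cosh(ωT) = 2.462609, sinh(ωT) = 2.250432
x(T) = p + (x₀−p)·cosh(ωT) + (ẋ₀/ω)·sinh(ωT) ⇒ p·(1 − cosh) = x(T) − x₀·cosh − (ẋ₀/ω)·sinh
numerator   = 0.1236 − (-0.0289)·2.462609 − (0.1423/3.0639)·2.250432 = 0.090250
denominator = 1 − 2.462609 = -1.462609
p = 0.090250 / -1.462609 = -0.0617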